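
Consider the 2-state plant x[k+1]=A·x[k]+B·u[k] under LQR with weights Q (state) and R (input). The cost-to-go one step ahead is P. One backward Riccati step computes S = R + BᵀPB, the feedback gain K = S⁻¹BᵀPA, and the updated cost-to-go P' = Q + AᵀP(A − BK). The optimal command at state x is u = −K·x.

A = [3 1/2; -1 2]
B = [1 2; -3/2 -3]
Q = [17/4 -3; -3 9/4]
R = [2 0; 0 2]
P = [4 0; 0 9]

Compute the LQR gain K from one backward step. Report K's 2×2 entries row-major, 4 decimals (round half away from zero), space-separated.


BᵀP = [4.0000 -13.5000; 8.0000 -27.0000]
S = R + BᵀPB = [2 0; 0 2] + [24.2500 48.5000; 48.5000 97.0000] = [26.2500 48.5000; 48.5000 99.0000]
BᵀPA = [25.5000 -25.0000; 51.0000 -50.0000]
K = S⁻¹·BᵀPA = [0.2069 -0.2028; 0.4138 -0.4057]
A−BK = [1.9655 1.5142; 0.5517 0.4787]
AᵀP(A−BK) = [18.6207 13.8621; 13.8621 11.6450]
P' = Q + AᵀP(A−BK) = [22.8707 10.8621; 10.8621 13.8950]
tr(P') = 36.7657

0.2069 -0.2028 0.4138 -0.4057


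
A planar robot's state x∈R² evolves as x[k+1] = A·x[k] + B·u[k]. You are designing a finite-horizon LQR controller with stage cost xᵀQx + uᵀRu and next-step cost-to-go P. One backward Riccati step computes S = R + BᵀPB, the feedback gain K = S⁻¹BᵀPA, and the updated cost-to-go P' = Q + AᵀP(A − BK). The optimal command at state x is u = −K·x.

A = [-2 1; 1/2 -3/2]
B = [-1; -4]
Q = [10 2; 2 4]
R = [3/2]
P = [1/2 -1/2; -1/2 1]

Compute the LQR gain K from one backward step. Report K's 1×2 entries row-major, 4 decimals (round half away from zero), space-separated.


-0.3393 0.4821

BᵀP = [1.5000 -3.5000]
S = R + BᵀPB = [3/2] + [12.5000] = [14.0000]
BᵀPA = [-4.7500 6.7500]
K = S⁻¹·BᵀPA = [-0.3393 0.4821]
A−BK = [-2.3393 1.4821; -0.8571 0.4286]
AᵀP(A−BK) = [1.6384 -1.2098; -1.2098 0.9955]
P' = Q + AᵀP(A−BK) = [11.6384 0.7902; 0.7902 4.9955]
tr(P') = 16.6339


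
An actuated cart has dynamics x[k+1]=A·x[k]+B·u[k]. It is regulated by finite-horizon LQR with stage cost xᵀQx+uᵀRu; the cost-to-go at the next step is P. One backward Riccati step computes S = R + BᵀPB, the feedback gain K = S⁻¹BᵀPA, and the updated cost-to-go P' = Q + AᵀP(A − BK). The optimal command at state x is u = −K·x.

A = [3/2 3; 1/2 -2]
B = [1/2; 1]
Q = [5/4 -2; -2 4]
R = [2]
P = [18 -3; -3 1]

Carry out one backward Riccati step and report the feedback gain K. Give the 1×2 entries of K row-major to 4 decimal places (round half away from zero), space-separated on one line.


BᵀP = [6.0000 -0.5000]
S = R + BᵀPB = [2] + [2.5000] = [4.5000]
BᵀPA = [8.7500 19.0000]
K = S⁻¹·BᵀPA = [1.9444 4.2222]
A−BK = [0.5278 0.8889; -1.4444 -6.2222]
AᵀP(A−BK) = [19.2361 47.5556; 47.5556 121.7778]
P' = Q + AᵀP(A−BK) = [20.4861 45.5556; 45.5556 125.7778]
tr(P') = 146.2639

1.9444 4.2222


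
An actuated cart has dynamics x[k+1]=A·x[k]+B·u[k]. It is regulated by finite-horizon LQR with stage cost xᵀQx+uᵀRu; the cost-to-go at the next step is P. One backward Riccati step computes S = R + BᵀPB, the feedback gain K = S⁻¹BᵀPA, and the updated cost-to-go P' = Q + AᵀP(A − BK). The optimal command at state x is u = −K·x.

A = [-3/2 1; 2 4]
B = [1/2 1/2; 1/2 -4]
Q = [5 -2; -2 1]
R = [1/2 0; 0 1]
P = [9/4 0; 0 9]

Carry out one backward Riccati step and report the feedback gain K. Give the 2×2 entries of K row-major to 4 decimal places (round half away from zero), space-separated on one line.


-1.2380 1.6422 -0.6545 -0.7848

BᵀP = [1.1250 4.5000; 1.1250 -36.0000]
S = R + BᵀPB = [1/2 0; 0 1] + [2.8125 -17.4375; -17.4375 144.5625] = [3.3125 -17.4375; -17.4375 145.5625]
BᵀPA = [7.3125 19.1250; -73.6875 -142.8750]
K = S⁻¹·BᵀPA = [-1.2380 1.6422; -0.6545 -0.7848]
A−BK = [-0.5537 0.5713; 0.0009 0.0397]
AᵀP(A−BK) = [1.8846 -1.2143; -1.2143 2.7129]
P' = Q + AᵀP(A−BK) = [6.8846 -3.2143; -3.2143 3.7129]
tr(P') = 10.5975


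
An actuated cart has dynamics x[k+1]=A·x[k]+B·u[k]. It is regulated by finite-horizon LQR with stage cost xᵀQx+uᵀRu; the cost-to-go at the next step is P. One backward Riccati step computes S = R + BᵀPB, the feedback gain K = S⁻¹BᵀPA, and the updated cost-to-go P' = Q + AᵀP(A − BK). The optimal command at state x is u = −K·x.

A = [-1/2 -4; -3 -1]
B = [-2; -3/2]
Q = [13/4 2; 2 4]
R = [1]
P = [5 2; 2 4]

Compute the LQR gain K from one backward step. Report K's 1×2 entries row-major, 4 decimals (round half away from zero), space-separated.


BᵀP = [-13.0000 -10.0000]
S = R + BᵀPB = [1] + [41.0000] = [42.0000]
BᵀPA = [36.5000 62.0000]
K = S⁻¹·BᵀPA = [0.8690 1.4762]
A−BK = [1.2381 -1.0476; -1.6964 1.2143]
AᵀP(A−BK) = [11.5298 -6.8810; -6.8810 8.4762]
P' = Q + AᵀP(A−BK) = [14.7798 -4.8810; -4.8810 12.4762]
tr(P') = 27.2560

0.8690 1.4762


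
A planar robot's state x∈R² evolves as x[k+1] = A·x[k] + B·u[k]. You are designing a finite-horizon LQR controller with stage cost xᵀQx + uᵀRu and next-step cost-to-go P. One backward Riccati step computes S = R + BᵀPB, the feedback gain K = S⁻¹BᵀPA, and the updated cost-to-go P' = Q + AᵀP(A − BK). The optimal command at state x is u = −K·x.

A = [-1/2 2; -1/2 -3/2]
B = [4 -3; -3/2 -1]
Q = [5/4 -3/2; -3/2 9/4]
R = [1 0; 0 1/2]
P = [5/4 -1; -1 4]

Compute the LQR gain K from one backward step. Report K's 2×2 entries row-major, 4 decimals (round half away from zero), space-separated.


BᵀP = [6.5000 -10.0000; -2.7500 -1.0000]
S = R + BᵀPB = [1 0; 0 1/2] + [41.0000 -9.5000; -9.5000 9.2500] = [42.0000 -9.5000; -9.5000 9.7500]
BᵀPA = [1.7500 28.0000; 1.8750 -4.0000]
K = S⁻¹·BᵀPA = [0.1092 0.7361; 0.2987 0.3070]
A−BK = [-0.0407 -0.0235; -0.0374 -0.0889]
AᵀP(A−BK) = [0.0612 0.1363; 0.1363 0.6171]
P' = Q + AᵀP(A−BK) = [1.3112 -1.3637; -1.3637 2.8671]
tr(P') = 4.1782

0.1092 0.7361 0.2987 0.3070


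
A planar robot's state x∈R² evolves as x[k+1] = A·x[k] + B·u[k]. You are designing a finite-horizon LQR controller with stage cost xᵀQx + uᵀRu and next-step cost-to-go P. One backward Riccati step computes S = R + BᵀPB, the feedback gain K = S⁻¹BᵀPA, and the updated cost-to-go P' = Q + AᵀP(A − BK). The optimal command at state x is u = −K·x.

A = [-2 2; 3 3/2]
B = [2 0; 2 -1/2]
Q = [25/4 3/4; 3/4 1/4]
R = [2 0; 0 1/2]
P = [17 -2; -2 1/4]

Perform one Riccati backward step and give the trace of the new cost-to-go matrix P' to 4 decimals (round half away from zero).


BᵀP = [30.0000 -3.5000; 1.0000 -0.1250]
S = R + BᵀPB = [2 0; 0 1/2] + [53.0000 1.7500; 1.7500 0.0625] = [55.0000 1.7500; 1.7500 0.5625]
BᵀPA = [-70.5000 54.7500; -2.3750 1.8125]
K = S⁻¹·BᵀPA = [-1.2735 0.9910; -0.2601 0.1390]
A−BK = [0.5471 0.0179; 5.4170 -0.4126]
AᵀP(A−BK) = [3.8475 -2.6771; -2.6771 2.0516]
P' = Q + AᵀP(A−BK) = [10.0975 -1.9271; -1.9271 2.3016]
tr(P') = 12.3991

12.3991


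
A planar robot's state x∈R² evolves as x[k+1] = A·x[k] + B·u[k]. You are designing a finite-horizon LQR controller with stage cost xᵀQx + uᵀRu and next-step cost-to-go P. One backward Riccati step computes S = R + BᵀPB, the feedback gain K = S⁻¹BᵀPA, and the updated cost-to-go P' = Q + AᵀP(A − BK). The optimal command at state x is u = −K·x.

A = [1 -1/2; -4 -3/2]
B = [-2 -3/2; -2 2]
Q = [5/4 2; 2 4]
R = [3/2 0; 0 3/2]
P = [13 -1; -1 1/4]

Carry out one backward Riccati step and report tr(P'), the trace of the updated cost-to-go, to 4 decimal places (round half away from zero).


BᵀP = [-24.0000 1.5000; -21.5000 2.0000]
S = R + BᵀPB = [3/2 0; 0 3/2] + [45.0000 39.0000; 39.0000 36.2500] = [46.5000 39.0000; 39.0000 37.7500]
BᵀPA = [-30.0000 9.7500; -29.5000 7.7500]
K = S⁻¹·BᵀPA = [0.0768 0.2808; -0.8608 -0.0848]
A−BK = [-0.1376 -0.0656; -2.1248 -0.7688]
AᵀP(A−BK) = [1.9104 0.4224; 0.4224 0.2319]
P' = Q + AᵀP(A−BK) = [3.1604 2.4224; 2.4224 4.2319]
tr(P') = 7.3923

7.3923


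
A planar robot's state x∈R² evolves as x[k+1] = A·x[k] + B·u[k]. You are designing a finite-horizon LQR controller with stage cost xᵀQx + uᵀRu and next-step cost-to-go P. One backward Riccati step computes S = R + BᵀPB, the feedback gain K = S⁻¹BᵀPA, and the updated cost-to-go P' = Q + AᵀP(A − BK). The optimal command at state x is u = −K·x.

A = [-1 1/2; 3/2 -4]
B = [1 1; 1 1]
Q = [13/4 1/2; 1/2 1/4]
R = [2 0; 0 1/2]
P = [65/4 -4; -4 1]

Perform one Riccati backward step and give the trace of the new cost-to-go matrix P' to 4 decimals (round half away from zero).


BᵀP = [12.2500 -3.0000; 12.2500 -3.0000]
S = R + BᵀPB = [2 0; 0 1/2] + [9.2500 9.2500; 9.2500 9.2500] = [11.2500 9.2500; 9.2500 9.7500]
BᵀPA = [-16.7500 18.1250; -16.7500 18.1250]
K = S⁻¹·BᵀPA = [-0.3472 0.3756; -1.3886 1.5026]
A−BK = [0.7358 -1.3782; 3.2358 -5.8782]
AᵀP(A−BK) = [1.4262 -1.6645; -1.6645 2.0194]
P' = Q + AᵀP(A−BK) = [4.6762 -1.1645; -1.1645 2.2694]
tr(P') = 6.9456

6.9456


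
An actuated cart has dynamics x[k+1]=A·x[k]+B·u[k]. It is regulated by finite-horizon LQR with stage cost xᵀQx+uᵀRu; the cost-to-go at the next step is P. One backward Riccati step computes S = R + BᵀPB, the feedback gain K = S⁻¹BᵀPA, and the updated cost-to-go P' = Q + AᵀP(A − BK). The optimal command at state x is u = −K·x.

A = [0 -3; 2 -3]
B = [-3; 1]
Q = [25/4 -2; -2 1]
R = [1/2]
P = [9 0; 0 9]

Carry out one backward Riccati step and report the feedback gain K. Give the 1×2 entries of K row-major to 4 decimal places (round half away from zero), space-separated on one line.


BᵀP = [-27.0000 9.0000]
S = R + BᵀPB = [1/2] + [90.0000] = [90.5000]
BᵀPA = [18.0000 54.0000]
K = S⁻¹·BᵀPA = [0.1989 0.5967]
A−BK = [0.5967 -1.2099; 1.8011 -3.5967]
AᵀP(A−BK) = [32.4199 -64.7403; -64.7403 129.7790]
P' = Q + AᵀP(A−BK) = [38.6699 -66.7403; -66.7403 130.7790]
tr(P') = 169.4489

0.1989 0.5967


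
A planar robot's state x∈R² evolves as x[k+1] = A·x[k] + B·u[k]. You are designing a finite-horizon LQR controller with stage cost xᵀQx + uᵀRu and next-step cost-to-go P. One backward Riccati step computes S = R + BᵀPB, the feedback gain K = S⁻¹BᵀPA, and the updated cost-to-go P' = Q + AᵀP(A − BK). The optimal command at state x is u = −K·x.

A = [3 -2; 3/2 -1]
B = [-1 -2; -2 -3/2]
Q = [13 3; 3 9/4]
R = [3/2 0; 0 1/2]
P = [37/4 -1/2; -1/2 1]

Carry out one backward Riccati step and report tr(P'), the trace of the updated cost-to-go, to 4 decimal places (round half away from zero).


17.5000

BᵀP = [-8.2500 -1.5000; -17.7500 -0.5000]
S = R + BᵀPB = [3/2 0; 0 1/2] + [11.2500 18.7500; 18.7500 36.2500] = [12.7500 18.7500; 18.7500 36.7500]
BᵀPA = [-27.0000 18.0000; -54.0000 36.0000]
K = S⁻¹·BᵀPA = [0.1731 -0.1154; -1.5577 1.0385]
A−BK = [0.0577 -0.0385; -0.4904 0.3269]
AᵀP(A−BK) = [1.5577 -1.0385; -1.0385 0.6923]
P' = Q + AᵀP(A−BK) = [14.5577 1.9615; 1.9615 2.9423]
tr(P') = 17.5000


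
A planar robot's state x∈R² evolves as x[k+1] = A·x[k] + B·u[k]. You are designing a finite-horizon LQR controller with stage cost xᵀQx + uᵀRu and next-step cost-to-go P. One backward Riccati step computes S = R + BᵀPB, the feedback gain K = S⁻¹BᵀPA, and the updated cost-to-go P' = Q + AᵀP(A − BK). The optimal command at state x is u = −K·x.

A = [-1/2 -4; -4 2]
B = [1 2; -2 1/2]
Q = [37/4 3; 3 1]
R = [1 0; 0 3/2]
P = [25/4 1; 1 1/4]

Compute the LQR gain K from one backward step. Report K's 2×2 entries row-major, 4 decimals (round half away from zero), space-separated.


BᵀP = [4.2500 0.5000; 13.0000 2.1250]
S = R + BᵀPB = [1 0; 0 3/2] + [3.2500 8.7500; 8.7500 27.0625] = [4.2500 8.7500; 8.7500 28.5625]
BᵀPA = [-4.1250 -16.0000; -15.0000 -47.7500]
K = S⁻¹·BᵀPA = [0.2996 -0.8742; -0.6169 -1.4040]
A−BK = [0.4343 -0.3179; -3.0924 0.9536]
AᵀP(A−BK) = [1.5442 0.8344; 0.8344 3.9735]
P' = Q + AᵀP(A−BK) = [10.7942 3.8344; 3.8344 4.9735]
tr(P') = 15.7677

0.2996 -0.8742 -0.6169 -1.4040


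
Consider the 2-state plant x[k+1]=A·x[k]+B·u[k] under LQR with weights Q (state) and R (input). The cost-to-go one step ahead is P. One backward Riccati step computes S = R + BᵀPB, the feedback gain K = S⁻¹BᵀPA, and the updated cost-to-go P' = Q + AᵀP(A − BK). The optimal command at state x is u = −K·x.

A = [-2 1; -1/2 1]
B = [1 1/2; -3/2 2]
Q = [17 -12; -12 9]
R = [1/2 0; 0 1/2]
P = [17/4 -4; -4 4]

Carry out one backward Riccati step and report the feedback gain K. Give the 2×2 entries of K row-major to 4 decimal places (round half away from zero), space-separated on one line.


BᵀP = [10.2500 -10.0000; -5.8750 6.0000]
S = R + BᵀPB = [1/2 0; 0 1/2] + [25.2500 -14.8750; -14.8750 9.0625] = [25.7500 -14.8750; -14.8750 9.5625]
BᵀPA = [-15.5000 0.2500; 8.7500 0.1250]
K = S⁻¹·BᵀPA = [-0.7234 0.1702; -0.2103 0.2778]
A−BK = [-1.1715 0.6909; -1.1646 0.6996]
AᵀP(A−BK) = [0.6270 -0.2929; -0.2929 0.1727]
P' = Q + AᵀP(A−BK) = [17.6270 -12.2929; -12.2929 9.1727]
tr(P') = 26.7997

-0.7234 0.1702 -0.2103 0.2778


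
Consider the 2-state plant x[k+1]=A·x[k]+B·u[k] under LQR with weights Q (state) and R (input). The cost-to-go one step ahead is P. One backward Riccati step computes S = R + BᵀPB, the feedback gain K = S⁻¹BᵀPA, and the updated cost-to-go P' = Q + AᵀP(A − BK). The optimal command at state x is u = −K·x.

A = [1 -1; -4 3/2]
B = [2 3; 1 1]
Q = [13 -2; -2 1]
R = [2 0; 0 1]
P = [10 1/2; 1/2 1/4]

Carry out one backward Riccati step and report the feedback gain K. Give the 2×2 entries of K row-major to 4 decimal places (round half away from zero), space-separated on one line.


BᵀP = [20.5000 1.2500; 30.5000 1.7500]
S = R + BᵀPB = [2 0; 0 1] + [42.2500 62.7500; 62.7500 93.2500] = [44.2500 62.7500; 62.7500 94.2500]
BᵀPA = [15.5000 -18.6250; 23.5000 -27.8750]
K = S⁻¹·BᵀPA = [-0.0590 -0.0268; 0.2886 -0.2779]
A−BK = [0.2521 -0.1127; -4.2296 1.8047]
AᵀP(A−BK) = [4.1320 -1.8036; -1.8036 0.8165]
P' = Q + AᵀP(A−BK) = [17.1320 -3.8036; -3.8036 1.8165]
tr(P') = 18.9485

-0.0590 -0.0268 0.2886 -0.2779


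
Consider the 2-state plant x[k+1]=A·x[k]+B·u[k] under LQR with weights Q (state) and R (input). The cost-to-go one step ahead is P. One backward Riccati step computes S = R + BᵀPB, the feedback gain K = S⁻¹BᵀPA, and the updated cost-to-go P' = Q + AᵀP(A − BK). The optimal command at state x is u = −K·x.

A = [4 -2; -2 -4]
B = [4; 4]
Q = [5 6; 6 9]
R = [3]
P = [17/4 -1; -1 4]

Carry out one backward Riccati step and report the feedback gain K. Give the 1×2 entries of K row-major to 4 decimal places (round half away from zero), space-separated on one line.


BᵀP = [13.0000 12.0000]
S = R + BᵀPB = [3] + [100.0000] = [103.0000]
BᵀPA = [28.0000 -74.0000]
K = S⁻¹·BᵀPA = [0.2718 -0.7184]
A−BK = [2.9126 0.8738; -3.0874 -1.1262]
AᵀP(A−BK) = [92.3883 30.1165; 30.1165 11.8350]
P' = Q + AᵀP(A−BK) = [97.3883 36.1165; 36.1165 20.8350]
tr(P') = 118.2233

0.2718 -0.7184


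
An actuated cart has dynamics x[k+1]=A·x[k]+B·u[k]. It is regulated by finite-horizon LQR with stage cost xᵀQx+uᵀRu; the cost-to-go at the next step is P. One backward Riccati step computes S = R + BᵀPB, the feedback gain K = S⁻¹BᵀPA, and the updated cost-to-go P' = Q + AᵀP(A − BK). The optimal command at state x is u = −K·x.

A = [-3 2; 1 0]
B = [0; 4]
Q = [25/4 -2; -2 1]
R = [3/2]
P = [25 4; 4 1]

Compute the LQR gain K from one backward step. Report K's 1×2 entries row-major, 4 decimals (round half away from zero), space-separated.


-2.5143 1.8286

BᵀP = [16.0000 4.0000]
S = R + BᵀPB = [3/2] + [16.0000] = [17.5000]
BᵀPA = [-44.0000 32.0000]
K = S⁻¹·BᵀPA = [-2.5143 1.8286]
A−BK = [-3.0000 2.0000; 11.0571 -7.3143]
AᵀP(A−BK) = [91.3714 -61.5429; -61.5429 41.4857]
P' = Q + AᵀP(A−BK) = [97.6214 -63.5429; -63.5429 42.4857]
tr(P') = 140.1071


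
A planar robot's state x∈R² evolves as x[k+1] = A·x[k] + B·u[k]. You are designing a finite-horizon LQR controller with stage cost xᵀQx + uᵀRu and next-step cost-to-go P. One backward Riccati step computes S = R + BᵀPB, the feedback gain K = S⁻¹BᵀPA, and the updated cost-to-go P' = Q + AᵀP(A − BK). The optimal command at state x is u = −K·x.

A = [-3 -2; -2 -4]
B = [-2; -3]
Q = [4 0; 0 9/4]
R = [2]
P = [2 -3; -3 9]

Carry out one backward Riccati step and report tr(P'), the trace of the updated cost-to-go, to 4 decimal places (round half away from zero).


BᵀP = [5.0000 -21.0000]
S = R + BᵀPB = [2] + [53.0000] = [55.0000]
BᵀPA = [27.0000 74.0000]
K = S⁻¹·BᵀPA = [0.4909 1.3455]
A−BK = [-2.0182 0.6909; -0.5273 0.0364]
AᵀP(A−BK) = [4.7455 -0.3273; -0.3273 4.4364]
P' = Q + AᵀP(A−BK) = [8.7455 -0.3273; -0.3273 6.6864]
tr(P') = 15.4318

15.4318


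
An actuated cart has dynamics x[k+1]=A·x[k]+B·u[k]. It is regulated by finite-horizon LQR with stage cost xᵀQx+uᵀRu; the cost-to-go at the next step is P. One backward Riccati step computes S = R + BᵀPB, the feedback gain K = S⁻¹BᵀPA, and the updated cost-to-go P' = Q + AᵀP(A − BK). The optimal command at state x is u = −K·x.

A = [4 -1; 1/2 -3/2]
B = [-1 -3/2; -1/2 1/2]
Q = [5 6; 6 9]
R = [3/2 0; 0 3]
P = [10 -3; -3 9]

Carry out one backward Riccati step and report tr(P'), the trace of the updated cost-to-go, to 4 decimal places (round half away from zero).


BᵀP = [-8.5000 -1.5000; -16.5000 9.0000]
S = R + BᵀPB = [3/2 0; 0 3] + [9.2500 12.0000; 12.0000 29.2500] = [10.7500 12.0000; 12.0000 32.2500]
BᵀPA = [-34.7500 10.7500; -61.5000 3.0000]
K = S⁻¹·BᵀPA = [-1.8881 1.5328; -1.2044 -0.4773]
A−BK = [0.3053 -0.1832; 0.1582 -0.4949]
AᵀP(A−BK) = [10.5666 -3.3400; -3.3400 6.2040]
P' = Q + AᵀP(A−BK) = [15.5666 2.6600; 2.6600 15.2040]
tr(P') = 30.7706

30.7706


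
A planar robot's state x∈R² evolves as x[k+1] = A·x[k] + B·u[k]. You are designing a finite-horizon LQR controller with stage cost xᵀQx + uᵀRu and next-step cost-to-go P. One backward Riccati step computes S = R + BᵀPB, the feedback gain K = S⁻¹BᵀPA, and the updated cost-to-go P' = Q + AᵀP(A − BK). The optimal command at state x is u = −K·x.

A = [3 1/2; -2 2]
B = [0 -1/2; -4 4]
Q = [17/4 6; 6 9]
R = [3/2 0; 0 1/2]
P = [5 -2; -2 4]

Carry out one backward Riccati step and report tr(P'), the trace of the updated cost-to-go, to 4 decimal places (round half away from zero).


34.4366

BᵀP = [8.0000 -16.0000; -10.5000 17.0000]
S = R + BᵀPB = [3/2 0; 0 1/2] + [64.0000 -68.0000; -68.0000 73.2500] = [65.5000 -68.0000; -68.0000 73.7500]
BᵀPA = [56.0000 -28.0000; -65.5000 28.7500]
K = S⁻¹·BᵀPA = [-1.5681 -0.5324; -2.3339 -0.1010]
A−BK = [1.8330 0.4495; 1.0635 0.2747]
AᵀP(A−BK) = [19.9383 4.6951; 4.6951 1.2483]
P' = Q + AᵀP(A−BK) = [24.1883 10.6951; 10.6951 10.2483]
tr(P') = 34.4366


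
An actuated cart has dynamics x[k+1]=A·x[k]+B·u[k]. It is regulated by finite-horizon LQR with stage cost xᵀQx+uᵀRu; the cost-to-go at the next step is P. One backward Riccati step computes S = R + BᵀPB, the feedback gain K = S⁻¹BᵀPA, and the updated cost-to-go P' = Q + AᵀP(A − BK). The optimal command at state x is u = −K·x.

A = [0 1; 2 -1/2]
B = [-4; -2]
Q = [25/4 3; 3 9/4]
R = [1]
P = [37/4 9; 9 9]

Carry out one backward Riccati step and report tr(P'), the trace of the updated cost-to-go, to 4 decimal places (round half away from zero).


BᵀP = [-55.0000 -54.0000]
S = R + BᵀPB = [1] + [328.0000] = [329.0000]
BᵀPA = [-108.0000 -28.0000]
K = S⁻¹·BᵀPA = [-0.3283 -0.0851]
A−BK = [-1.3131 0.6596; 1.3435 -0.6702]
AᵀP(A−BK) = [0.5471 -0.1915; -0.1915 0.1170]
P' = Q + AᵀP(A−BK) = [6.7971 2.8085; 2.8085 2.3670]
tr(P') = 9.1641

9.1641


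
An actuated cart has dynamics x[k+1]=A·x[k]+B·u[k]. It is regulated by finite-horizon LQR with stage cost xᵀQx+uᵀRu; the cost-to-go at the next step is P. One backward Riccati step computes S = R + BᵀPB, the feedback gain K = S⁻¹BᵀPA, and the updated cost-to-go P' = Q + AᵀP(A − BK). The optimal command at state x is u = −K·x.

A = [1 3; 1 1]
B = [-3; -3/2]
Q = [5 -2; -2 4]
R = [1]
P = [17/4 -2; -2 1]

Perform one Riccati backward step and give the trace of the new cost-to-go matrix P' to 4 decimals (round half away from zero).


BᵀP = [-9.7500 4.5000]
S = R + BᵀPB = [1] + [22.5000] = [23.5000]
BᵀPA = [-5.2500 -24.7500]
K = S⁻¹·BᵀPA = [-0.2234 -1.0532]
A−BK = [0.3298 -0.1596; 0.6649 -0.5798]
AᵀP(A−BK) = [0.0771 0.2207; 0.2207 1.1835]
P' = Q + AᵀP(A−BK) = [5.0771 -1.7793; -1.7793 5.1835]
tr(P') = 10.2606

10.2606


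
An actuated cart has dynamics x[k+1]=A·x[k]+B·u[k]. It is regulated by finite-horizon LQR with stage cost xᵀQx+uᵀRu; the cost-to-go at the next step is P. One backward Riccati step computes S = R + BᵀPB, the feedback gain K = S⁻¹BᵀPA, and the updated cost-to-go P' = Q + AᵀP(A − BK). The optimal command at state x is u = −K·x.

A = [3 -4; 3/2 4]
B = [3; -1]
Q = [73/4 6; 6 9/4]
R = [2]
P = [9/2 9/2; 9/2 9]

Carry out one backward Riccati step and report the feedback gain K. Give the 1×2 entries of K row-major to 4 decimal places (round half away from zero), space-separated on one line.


1.3776 -0.7347

BᵀP = [9.0000 4.5000]
S = R + BᵀPB = [2] + [22.5000] = [24.5000]
BᵀPA = [33.7500 -18.0000]
K = S⁻¹·BᵀPA = [1.3776 -0.7347]
A−BK = [-1.1327 -1.7959; 2.8776 3.2653]
AᵀP(A−BK) = [54.7577 51.7959; 51.7959 58.7755]
P' = Q + AᵀP(A−BK) = [73.0077 57.7959; 57.7959 61.0255]
tr(P') = 134.0332


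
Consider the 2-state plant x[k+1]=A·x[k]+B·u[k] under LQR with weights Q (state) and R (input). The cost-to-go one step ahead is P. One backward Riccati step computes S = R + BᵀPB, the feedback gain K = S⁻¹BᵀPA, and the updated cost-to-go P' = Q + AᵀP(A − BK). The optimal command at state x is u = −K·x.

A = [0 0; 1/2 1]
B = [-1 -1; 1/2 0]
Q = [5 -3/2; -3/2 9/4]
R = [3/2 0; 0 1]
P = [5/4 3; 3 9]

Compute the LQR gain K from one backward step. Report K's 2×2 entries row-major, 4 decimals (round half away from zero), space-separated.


0.2958 0.5915 -0.6338 -1.2676

BᵀP = [0.2500 1.5000; -1.2500 -3.0000]
S = R + BᵀPB = [3/2 0; 0 1] + [0.5000 -0.2500; -0.2500 1.2500] = [2.0000 -0.2500; -0.2500 2.2500]
BᵀPA = [0.7500 1.5000; -1.5000 -3.0000]
K = S⁻¹·BᵀPA = [0.2958 0.5915; -0.6338 -1.2676]
A−BK = [-0.3380 -0.6761; 0.3521 0.7042]
AᵀP(A−BK) = [1.0775 2.1549; 2.1549 4.3099]
P' = Q + AᵀP(A−BK) = [6.0775 0.6549; 0.6549 6.5599]
tr(P') = 12.6373


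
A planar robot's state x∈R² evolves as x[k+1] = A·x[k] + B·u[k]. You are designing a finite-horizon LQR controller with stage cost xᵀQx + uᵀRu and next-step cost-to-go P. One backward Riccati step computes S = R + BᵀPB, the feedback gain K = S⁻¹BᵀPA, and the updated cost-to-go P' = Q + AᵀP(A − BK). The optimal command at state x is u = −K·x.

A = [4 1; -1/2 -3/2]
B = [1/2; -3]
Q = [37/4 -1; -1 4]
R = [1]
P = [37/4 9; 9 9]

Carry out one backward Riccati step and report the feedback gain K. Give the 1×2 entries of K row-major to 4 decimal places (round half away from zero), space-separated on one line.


-1.3653 0.1985

BᵀP = [-22.3750 -22.5000]
S = R + BᵀPB = [1] + [56.3125] = [57.3125]
BᵀPA = [-78.2500 11.3750]
K = S⁻¹·BᵀPA = [-1.3653 0.1985]
A−BK = [4.6827 0.9008; -4.5960 -0.9046]
AᵀP(A−BK) = [7.4136 0.7805; 0.7805 0.2424]
P' = Q + AᵀP(A−BK) = [16.6636 -0.2195; -0.2195 4.2424]
tr(P') = 20.9059


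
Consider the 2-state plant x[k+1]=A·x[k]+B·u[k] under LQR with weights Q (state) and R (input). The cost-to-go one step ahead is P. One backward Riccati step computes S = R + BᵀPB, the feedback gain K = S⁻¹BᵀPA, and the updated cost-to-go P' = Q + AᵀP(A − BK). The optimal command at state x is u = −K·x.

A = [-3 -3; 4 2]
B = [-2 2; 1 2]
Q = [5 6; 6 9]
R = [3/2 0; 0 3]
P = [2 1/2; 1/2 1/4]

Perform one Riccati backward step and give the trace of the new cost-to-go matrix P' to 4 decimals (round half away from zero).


BᵀP = [-3.5000 -0.7500; 5.0000 1.5000]
S = R + BᵀPB = [3/2 0; 0 3] + [6.2500 -8.5000; -8.5000 13.0000] = [7.7500 -8.5000; -8.5000 16.0000]
BᵀPA = [7.5000 9.0000; -9.0000 -12.0000]
K = S⁻¹·BᵀPA = [0.8406 0.8116; -0.1159 -0.3188]
A−BK = [-1.0870 -0.7391; 3.3913 1.8261]
AᵀP(A−BK) = [2.6522 2.0435; 2.0435 1.8696]
P' = Q + AᵀP(A−BK) = [7.6522 8.0435; 8.0435 10.8696]
tr(P') = 18.5217

18.5217


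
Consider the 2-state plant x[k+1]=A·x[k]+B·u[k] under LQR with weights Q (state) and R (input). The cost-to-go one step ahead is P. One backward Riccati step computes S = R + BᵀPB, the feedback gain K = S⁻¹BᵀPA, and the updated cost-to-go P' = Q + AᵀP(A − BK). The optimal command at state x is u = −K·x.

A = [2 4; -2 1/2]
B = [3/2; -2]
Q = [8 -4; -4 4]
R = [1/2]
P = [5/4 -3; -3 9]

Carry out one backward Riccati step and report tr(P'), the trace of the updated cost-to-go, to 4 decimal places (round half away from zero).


BᵀP = [7.8750 -22.5000]
S = R + BᵀPB = [1/2] + [56.8125] = [57.3125]
BᵀPA = [60.7500 20.2500]
K = S⁻¹·BᵀPA = [1.0600 0.3533]
A−BK = [0.4100 3.4700; 0.1200 1.2067]
AᵀP(A−BK) = [0.6063 0.5354; 0.5354 3.0951]
P' = Q + AᵀP(A−BK) = [8.6063 -3.4646; -3.4646 7.0951]
tr(P') = 15.7015

15.7015


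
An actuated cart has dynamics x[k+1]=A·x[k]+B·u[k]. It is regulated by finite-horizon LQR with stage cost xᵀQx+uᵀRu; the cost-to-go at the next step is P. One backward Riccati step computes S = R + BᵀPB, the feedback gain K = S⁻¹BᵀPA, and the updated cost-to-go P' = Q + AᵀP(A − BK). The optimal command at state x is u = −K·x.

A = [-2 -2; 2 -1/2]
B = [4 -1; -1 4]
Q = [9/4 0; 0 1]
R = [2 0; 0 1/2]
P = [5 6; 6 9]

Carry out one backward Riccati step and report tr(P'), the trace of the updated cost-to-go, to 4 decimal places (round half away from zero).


4.2394

BᵀP = [14.0000 15.0000; 19.0000 30.0000]
S = R + BᵀPB = [2 0; 0 1/2] + [41.0000 46.0000; 46.0000 101.0000] = [43.0000 46.0000; 46.0000 101.5000]
BᵀPA = [2.0000 -35.5000; 22.0000 -53.0000]
K = S⁻¹·BᵀPA = [-0.3598 -0.5182; 0.3798 -0.2873]
A−BK = [-0.1810 -0.2144; 0.1210 0.1310]
AᵀP(A−BK) = [0.3638 0.3571; 0.3571 0.6256]
P' = Q + AᵀP(A−BK) = [2.6138 0.3571; 0.3571 1.6256]
tr(P') = 4.2394


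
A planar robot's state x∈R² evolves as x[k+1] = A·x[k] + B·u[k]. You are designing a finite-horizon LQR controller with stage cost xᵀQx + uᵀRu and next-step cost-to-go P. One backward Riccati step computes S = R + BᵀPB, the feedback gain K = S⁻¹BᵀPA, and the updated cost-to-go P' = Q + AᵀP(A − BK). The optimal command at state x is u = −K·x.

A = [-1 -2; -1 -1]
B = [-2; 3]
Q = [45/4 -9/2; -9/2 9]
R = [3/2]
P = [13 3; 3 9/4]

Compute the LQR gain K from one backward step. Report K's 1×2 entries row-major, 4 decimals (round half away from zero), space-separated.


BᵀP = [-17.0000 0.7500]
S = R + BᵀPB = [3/2] + [36.2500] = [37.7500]
BᵀPA = [16.2500 33.2500]
K = S⁻¹·BᵀPA = [0.4305 0.8808]
A−BK = [-0.1391 -0.2384; -2.2914 -3.6424]
AᵀP(A−BK) = [14.2550 22.9371; 22.9371 36.9636]
P' = Q + AᵀP(A−BK) = [25.5050 18.4371; 18.4371 45.9636]
tr(P') = 71.4685

0.4305 0.8808


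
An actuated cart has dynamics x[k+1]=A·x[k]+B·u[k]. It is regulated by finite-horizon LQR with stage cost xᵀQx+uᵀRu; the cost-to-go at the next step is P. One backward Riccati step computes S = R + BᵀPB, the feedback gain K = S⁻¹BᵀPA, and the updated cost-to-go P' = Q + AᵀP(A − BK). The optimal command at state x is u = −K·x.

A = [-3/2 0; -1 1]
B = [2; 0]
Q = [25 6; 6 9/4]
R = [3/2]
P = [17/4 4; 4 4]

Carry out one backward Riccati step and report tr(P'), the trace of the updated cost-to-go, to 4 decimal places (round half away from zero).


30.0794

BᵀP = [8.5000 8.0000]
S = R + BᵀPB = [3/2] + [17.0000] = [18.5000]
BᵀPA = [-20.7500 8.0000]
K = S⁻¹·BᵀPA = [-1.1216 0.4324]
A−BK = [0.7432 -0.8649; -1.0000 1.0000]
AᵀP(A−BK) = [2.2889 -1.0270; -1.0270 0.5405]
P' = Q + AᵀP(A−BK) = [27.2889 4.9730; 4.9730 2.7905]
tr(P') = 30.0794


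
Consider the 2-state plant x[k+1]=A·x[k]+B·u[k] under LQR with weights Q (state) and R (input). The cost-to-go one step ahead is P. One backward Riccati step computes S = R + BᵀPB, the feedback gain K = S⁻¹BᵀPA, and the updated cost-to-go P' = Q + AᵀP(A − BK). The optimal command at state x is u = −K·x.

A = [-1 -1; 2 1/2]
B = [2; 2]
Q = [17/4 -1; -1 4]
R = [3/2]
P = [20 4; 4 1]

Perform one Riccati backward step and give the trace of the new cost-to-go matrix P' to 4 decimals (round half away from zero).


BᵀP = [48.0000 10.0000]
S = R + BᵀPB = [3/2] + [116.0000] = [117.5000]
BᵀPA = [-28.0000 -43.0000]
K = S⁻¹·BᵀPA = [-0.2383 -0.3660]
A−BK = [-0.5234 -0.2681; 2.4766 1.2319]
AᵀP(A−BK) = [1.3277 0.7532; 0.7532 0.5138]
P' = Q + AᵀP(A−BK) = [5.5777 -0.2468; -0.2468 4.5138]
tr(P') = 10.0915

10.0915


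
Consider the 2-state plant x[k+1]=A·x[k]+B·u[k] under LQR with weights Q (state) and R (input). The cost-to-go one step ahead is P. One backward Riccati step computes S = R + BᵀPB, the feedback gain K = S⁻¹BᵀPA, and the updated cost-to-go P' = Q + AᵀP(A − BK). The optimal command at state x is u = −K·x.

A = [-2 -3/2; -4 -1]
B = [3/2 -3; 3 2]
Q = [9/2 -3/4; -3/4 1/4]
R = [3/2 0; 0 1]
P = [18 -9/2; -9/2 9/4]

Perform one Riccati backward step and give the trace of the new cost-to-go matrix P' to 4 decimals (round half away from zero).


BᵀP = [13.5000 0.0000; -63.0000 18.0000]
S = R + BᵀPB = [3/2 0; 0 1] + [20.2500 -40.5000; -40.5000 225.0000] = [21.7500 -40.5000; -40.5000 226.0000]
BᵀPA = [-27.0000 -20.2500; 54.0000 76.5000]
K = S⁻¹·BᵀPA = [-1.1953 -0.4513; 0.0247 0.2576]
A−BK = [-0.1328 -0.0501; -0.4635 -0.1612]
AᵀP(A−BK) = [2.3907 0.9027; 0.9027 0.4029]
P' = Q + AᵀP(A−BK) = [6.8907 0.1527; 0.1527 0.6529]
tr(P') = 7.5436

7.5436


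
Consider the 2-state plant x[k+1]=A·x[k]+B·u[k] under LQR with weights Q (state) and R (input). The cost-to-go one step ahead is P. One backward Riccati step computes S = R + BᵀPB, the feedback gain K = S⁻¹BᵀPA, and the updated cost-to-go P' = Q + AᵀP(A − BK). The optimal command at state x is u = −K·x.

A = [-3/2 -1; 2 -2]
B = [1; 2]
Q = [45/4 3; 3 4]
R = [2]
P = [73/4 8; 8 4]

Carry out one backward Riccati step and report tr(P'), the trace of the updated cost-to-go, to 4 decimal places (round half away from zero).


20.7537

BᵀP = [34.2500 16.0000]
S = R + BᵀPB = [2] + [66.2500] = [68.2500]
BᵀPA = [-19.3750 -66.2500]
K = S⁻¹·BᵀPA = [-0.2839 -0.9707]
A−BK = [-1.2161 -0.0293; 2.5678 -0.0586]
AᵀP(A−BK) = [3.5623 0.5678; 0.5678 1.9414]
P' = Q + AᵀP(A−BK) = [14.8123 3.5678; 3.5678 5.9414]
tr(P') = 20.7537


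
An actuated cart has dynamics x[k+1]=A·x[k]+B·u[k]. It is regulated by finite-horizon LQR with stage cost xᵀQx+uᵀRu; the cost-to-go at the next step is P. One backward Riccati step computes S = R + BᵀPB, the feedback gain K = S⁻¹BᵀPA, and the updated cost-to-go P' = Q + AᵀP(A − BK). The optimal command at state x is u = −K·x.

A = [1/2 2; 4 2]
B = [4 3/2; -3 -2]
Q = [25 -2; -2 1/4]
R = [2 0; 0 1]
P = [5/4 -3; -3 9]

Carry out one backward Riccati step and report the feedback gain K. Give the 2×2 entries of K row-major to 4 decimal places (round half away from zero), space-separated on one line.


-0.2969 0.0162 -0.9802 -0.5337

BᵀP = [14.0000 -39.0000; 7.8750 -22.5000]
S = R + BᵀPB = [2 0; 0 1] + [173.0000 99.0000; 99.0000 56.8125] = [175.0000 99.0000; 99.0000 57.8125]
BᵀPA = [-149.0000 -50.0000; -86.0625 -29.2500]
K = S⁻¹·BᵀPA = [-0.2969 0.0162; -0.9802 -0.5337]
A−BK = [3.1579 2.7357; 1.1488 0.9812]
AᵀP(A−BK) = [3.7136 2.7333; 2.7333 2.1996]
P' = Q + AᵀP(A−BK) = [28.7136 0.7333; 0.7333 2.4496]
tr(P') = 31.1632


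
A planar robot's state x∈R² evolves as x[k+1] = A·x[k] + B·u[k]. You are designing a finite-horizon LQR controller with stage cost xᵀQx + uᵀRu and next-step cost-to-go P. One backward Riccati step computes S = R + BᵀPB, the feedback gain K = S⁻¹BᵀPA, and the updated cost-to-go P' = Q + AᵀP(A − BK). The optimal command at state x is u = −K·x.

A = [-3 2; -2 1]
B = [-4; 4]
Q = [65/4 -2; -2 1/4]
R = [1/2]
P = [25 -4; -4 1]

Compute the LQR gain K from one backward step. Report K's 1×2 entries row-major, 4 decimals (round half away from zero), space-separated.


0.5657 -0.3893

BᵀP = [-116.0000 20.0000]
S = R + BᵀPB = [1/2] + [544.0000] = [544.5000]
BᵀPA = [308.0000 -212.0000]
K = S⁻¹·BᵀPA = [0.5657 -0.3893]
A−BK = [-0.7374 0.4426; -4.2626 2.5574]
AᵀP(A−BK) = [6.7778 -4.0808; -4.0808 2.4582]
P' = Q + AᵀP(A−BK) = [23.0278 -6.0808; -6.0808 2.7082]
tr(P') = 25.7360


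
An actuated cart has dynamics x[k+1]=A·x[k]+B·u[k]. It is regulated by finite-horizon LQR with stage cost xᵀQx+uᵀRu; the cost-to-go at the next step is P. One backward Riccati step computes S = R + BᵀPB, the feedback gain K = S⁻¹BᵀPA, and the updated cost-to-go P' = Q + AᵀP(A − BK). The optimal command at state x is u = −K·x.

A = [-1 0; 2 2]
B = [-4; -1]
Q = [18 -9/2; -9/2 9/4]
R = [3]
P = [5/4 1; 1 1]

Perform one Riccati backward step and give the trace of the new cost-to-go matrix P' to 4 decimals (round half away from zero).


21.8750

BᵀP = [-6.0000 -5.0000]
S = R + BᵀPB = [3] + [29.0000] = [32.0000]
BᵀPA = [-4.0000 -10.0000]
K = S⁻¹·BᵀPA = [-0.1250 -0.3125]
A−BK = [-1.5000 -1.2500; 1.8750 1.6875]
AᵀP(A−BK) = [0.7500 0.7500; 0.7500 0.8750]
P' = Q + AᵀP(A−BK) = [18.7500 -3.7500; -3.7500 3.1250]
tr(P') = 21.8750


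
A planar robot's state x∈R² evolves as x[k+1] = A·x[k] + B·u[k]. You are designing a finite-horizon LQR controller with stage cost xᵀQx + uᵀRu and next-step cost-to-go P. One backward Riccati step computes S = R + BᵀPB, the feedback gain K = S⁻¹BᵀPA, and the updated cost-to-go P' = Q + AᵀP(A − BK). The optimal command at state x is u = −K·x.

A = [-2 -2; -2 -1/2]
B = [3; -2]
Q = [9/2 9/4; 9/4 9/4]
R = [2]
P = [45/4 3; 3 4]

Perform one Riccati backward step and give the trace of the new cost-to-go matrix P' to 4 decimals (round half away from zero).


BᵀP = [27.7500 1.0000]
S = R + BᵀPB = [2] + [81.2500] = [83.2500]
BᵀPA = [-57.5000 -56.0000]
K = S⁻¹·BᵀPA = [-0.6907 -0.6727]
A−BK = [0.0721 0.0180; -3.3814 -1.8453]
AᵀP(A−BK) = [45.2853 25.3213; 25.3213 14.3303]
P' = Q + AᵀP(A−BK) = [49.7853 27.5713; 27.5713 16.5803]
tr(P') = 66.3656

66.3656


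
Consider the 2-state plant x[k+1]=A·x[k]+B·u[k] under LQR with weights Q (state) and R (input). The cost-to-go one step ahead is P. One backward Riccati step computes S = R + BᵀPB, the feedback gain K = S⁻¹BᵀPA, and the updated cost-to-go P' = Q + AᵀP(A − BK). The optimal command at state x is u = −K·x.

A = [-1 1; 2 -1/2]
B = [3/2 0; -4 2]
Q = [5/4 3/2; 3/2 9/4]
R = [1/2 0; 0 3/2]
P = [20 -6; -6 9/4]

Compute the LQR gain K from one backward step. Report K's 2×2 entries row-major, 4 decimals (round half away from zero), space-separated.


-0.5986 0.4703 -0.0523 0.2553

BᵀP = [54.0000 -18.0000; -12.0000 4.5000]
S = R + BᵀPB = [1/2 0; 0 3/2] + [153.0000 -36.0000; -36.0000 9.0000] = [153.5000 -36.0000; -36.0000 10.5000]
BᵀPA = [-90.0000 63.0000; 21.0000 -14.2500]
K = S⁻¹·BᵀPA = [-0.5986 0.4703; -0.0523 0.2553]
A−BK = [-0.1021 0.2945; -0.2898 0.8705]
AᵀP(A−BK) = [0.2257 -0.2844; -0.2844 0.5717]
P' = Q + AᵀP(A−BK) = [1.4757 1.2156; 1.2156 2.8217]
tr(P') = 4.2974


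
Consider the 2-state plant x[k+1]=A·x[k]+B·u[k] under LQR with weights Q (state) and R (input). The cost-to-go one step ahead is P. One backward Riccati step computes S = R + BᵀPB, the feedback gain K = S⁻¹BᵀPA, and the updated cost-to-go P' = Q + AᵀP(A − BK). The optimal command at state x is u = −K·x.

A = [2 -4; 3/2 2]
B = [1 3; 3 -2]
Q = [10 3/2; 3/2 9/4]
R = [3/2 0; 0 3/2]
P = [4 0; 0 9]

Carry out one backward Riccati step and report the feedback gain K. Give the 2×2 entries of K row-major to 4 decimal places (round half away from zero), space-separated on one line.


0.7486 -0.1600 0.3869 -1.2343

BᵀP = [4.0000 27.0000; 12.0000 -18.0000]
S = R + BᵀPB = [3/2 0; 0 3/2] + [85.0000 -42.0000; -42.0000 72.0000] = [86.5000 -42.0000; -42.0000 73.5000]
BᵀPA = [48.5000 38.0000; -3.0000 -84.0000]
K = S⁻¹·BᵀPA = [0.7486 -0.1600; 0.3869 -1.2343]
A−BK = [0.0906 -0.1371; 0.0282 0.0114]
AᵀP(A−BK) = [1.1051 -0.9429; -0.9429 2.4000]
P' = Q + AᵀP(A−BK) = [11.1051 0.5571; 0.5571 4.6500]
tr(P') = 15.7551


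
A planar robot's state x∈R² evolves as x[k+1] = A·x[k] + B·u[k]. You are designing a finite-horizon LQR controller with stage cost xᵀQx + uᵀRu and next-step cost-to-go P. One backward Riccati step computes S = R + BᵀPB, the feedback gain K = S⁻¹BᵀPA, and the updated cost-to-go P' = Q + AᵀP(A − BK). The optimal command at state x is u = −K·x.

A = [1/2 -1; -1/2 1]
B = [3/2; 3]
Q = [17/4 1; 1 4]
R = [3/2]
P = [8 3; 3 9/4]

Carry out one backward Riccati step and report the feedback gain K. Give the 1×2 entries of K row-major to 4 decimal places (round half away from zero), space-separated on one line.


0.0730 -0.1461

BᵀP = [21.0000 11.2500]
S = R + BᵀPB = [3/2] + [65.2500] = [66.7500]
BᵀPA = [4.8750 -9.7500]
K = S⁻¹·BᵀPA = [0.0730 -0.1461]
A−BK = [0.3904 -0.7809; -0.7191 1.4382]
AᵀP(A−BK) = [0.7065 -1.4129; -1.4129 2.8258]
P' = Q + AᵀP(A−BK) = [4.9565 -0.4129; -0.4129 6.8258]
tr(P') = 11.7823


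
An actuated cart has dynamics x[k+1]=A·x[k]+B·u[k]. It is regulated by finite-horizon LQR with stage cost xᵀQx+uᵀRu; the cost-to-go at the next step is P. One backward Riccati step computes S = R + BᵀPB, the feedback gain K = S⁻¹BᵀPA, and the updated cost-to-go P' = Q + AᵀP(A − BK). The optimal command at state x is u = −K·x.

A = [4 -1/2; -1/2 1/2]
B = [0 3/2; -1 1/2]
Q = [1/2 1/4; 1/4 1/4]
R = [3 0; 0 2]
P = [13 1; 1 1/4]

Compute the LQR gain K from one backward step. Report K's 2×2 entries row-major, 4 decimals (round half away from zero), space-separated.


0.0147 -0.0252 2.4141 -0.2813

BᵀP = [-1.0000 -0.2500; 20.0000 1.6250]
S = R + BᵀPB = [3 0; 0 2] + [0.2500 -1.6250; -1.6250 30.8125] = [3.2500 -1.6250; -1.6250 32.8125]
BᵀPA = [-3.8750 0.3750; 79.1875 -9.1875]
K = S⁻¹·BᵀPA = [0.0147 -0.0252; 2.4141 -0.2813]
A−BK = [0.3789 -0.0781; -1.6923 0.6154]
AᵀP(A−BK) = [12.9560 -1.6388; -1.6388 0.2380]
P' = Q + AᵀP(A−BK) = [13.4560 -1.3888; -1.3888 0.4880]
tr(P') = 13.9440


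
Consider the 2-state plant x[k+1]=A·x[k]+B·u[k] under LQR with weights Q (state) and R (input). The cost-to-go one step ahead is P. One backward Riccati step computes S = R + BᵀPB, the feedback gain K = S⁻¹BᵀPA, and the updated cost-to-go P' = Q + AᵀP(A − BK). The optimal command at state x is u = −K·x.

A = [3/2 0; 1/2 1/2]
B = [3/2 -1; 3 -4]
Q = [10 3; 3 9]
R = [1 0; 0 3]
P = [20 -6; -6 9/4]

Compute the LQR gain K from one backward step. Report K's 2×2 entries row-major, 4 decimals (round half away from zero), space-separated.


1.5835 -0.1342 0.8410 -0.1730

BᵀP = [12.0000 -2.2500; 4.0000 -3.0000]
S = R + BᵀPB = [1 0; 0 3] + [11.2500 -3.0000; -3.0000 8.0000] = [12.2500 -3.0000; -3.0000 11.0000]
BᵀPA = [16.8750 -1.1250; 4.5000 -1.5000]
K = S⁻¹·BᵀPA = [1.5835 -0.1342; 0.8410 -0.1730]
A−BK = [-0.0343 0.0283; -0.8867 0.2107]
AᵀP(A−BK) = [6.0567 -0.8946; -0.8946 0.1521]
P' = Q + AᵀP(A−BK) = [16.0567 2.1054; 2.1054 9.1521]
tr(P') = 25.2087


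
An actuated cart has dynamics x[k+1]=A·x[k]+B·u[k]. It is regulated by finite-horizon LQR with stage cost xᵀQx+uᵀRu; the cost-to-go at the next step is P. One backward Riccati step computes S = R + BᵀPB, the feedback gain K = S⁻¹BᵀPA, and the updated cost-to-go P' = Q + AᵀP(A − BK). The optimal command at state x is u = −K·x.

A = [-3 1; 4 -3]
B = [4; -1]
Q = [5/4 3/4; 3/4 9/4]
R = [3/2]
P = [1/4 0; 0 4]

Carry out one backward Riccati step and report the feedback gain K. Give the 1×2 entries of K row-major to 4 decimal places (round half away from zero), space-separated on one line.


BᵀP = [1.0000 -4.0000]
S = R + BᵀPB = [3/2] + [8.0000] = [9.5000]
BᵀPA = [-19.0000 13.0000]
K = S⁻¹·BᵀPA = [-2.0000 1.3684]
A−BK = [5.0000 -4.4737; 2.0000 -1.6316]
AᵀP(A−BK) = [28.2500 -22.7500; -22.7500 18.4605]
P' = Q + AᵀP(A−BK) = [29.5000 -22.0000; -22.0000 20.7105]
tr(P') = 50.2105

-2.0000 1.3684
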